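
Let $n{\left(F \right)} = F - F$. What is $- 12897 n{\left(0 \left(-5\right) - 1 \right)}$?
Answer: $0$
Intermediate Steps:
$n{\left(F \right)} = 0$
$- 12897 n{\left(0 \left(-5\right) - 1 \right)} = \left(-12897\right) 0 = 0$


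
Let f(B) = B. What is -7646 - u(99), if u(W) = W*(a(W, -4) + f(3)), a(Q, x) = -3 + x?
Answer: -7250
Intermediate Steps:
u(W) = -4*W (u(W) = W*((-3 - 4) + 3) = W*(-7 + 3) = W*(-4) = -4*W)
-7646 - u(99) = -7646 - (-4)*99 = -7646 - 1*(-396) = -7646 + 396 = -7250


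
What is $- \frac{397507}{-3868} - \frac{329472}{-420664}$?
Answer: $\frac{21061410293}{203391044} \approx 103.55$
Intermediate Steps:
$- \frac{397507}{-3868} - \frac{329472}{-420664} = \left(-397507\right) \left(- \frac{1}{3868}\right) - - \frac{41184}{52583} = \frac{397507}{3868} + \frac{41184}{52583} = \frac{21061410293}{203391044}$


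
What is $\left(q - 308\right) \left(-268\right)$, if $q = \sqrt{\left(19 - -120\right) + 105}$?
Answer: $82544 - 536 \sqrt{61} \approx 78358.0$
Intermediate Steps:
$q = 2 \sqrt{61}$ ($q = \sqrt{\left(19 + 120\right) + 105} = \sqrt{139 + 105} = \sqrt{244} = 2 \sqrt{61} \approx 15.62$)
$\left(q - 308\right) \left(-268\right) = \left(2 \sqrt{61} - 308\right) \left(-268\right) = \left(-308 + 2 \sqrt{61}\right) \left(-268\right) = 82544 - 536 \sqrt{61}$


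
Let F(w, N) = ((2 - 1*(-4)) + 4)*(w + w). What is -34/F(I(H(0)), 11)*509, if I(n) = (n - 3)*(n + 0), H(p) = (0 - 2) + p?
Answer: -8653/100 ≈ -86.530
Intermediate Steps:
H(p) = -2 + p
I(n) = n*(-3 + n) (I(n) = (-3 + n)*n = n*(-3 + n))
F(w, N) = 20*w (F(w, N) = ((2 + 4) + 4)*(2*w) = (6 + 4)*(2*w) = 10*(2*w) = 20*w)
-34/F(I(H(0)), 11)*509 = -34*1/(20*(-3 + (-2 + 0))*(-2 + 0))*509 = -34*(-1/(40*(-3 - 2)))*509 = -34/(20*(-2*(-5)))*509 = -34/(20*10)*509 = -34/200*509 = -34*1/200*509 = -17/100*509 = -8653/100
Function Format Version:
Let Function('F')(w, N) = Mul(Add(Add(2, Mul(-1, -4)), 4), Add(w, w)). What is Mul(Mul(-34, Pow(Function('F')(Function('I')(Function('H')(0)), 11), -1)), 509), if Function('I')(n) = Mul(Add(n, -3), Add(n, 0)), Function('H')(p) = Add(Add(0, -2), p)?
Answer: Rational(-8653, 100) ≈ -86.530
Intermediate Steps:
Function('H')(p) = Add(-2, p)
Function('I')(n) = Mul(n, Add(-3, n)) (Function('I')(n) = Mul(Add(-3, n), n) = Mul(n, Add(-3, n)))
Function('F')(w, N) = Mul(20, w) (Function('F')(w, N) = Mul(Add(Add(2, 4), 4), Mul(2, w)) = Mul(Add(6, 4), Mul(2, w)) = Mul(10, Mul(2, w)) = Mul(20, w))
Mul(Mul(-34, Pow(Function('F')(Function('I')(Function('H')(0)), 11), -1)), 509) = Mul(Mul(-34, Pow(Mul(20, Mul(Add(-2, 0), Add(-3, Add(-2, 0)))), -1)), 509) = Mul(Mul(-34, Pow(Mul(20, Mul(-2, Add(-3, -2))), -1)), 509) = Mul(Mul(-34, Pow(Mul(20, Mul(-2, -5)), -1)), 509) = Mul(Mul(-34, Pow(Mul(20, 10), -1)), 509) = Mul(Mul(-34, Pow(200, -1)), 509) = Mul(Mul(-34, Rational(1, 200)), 509) = Mul(Rational(-17, 100), 509) = Rational(-8653, 100)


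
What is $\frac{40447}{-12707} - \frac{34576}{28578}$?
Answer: $- \frac{797625799}{181570323} \approx -4.3929$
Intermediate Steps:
$\frac{40447}{-12707} - \frac{34576}{28578} = 40447 \left(- \frac{1}{12707}\right) - \frac{17288}{14289} = - \frac{40447}{12707} - \frac{17288}{14289} = - \frac{797625799}{181570323}$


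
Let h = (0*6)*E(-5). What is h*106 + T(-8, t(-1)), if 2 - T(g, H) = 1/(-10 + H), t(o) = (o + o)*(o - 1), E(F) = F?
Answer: 13/6 ≈ 2.1667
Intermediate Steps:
t(o) = 2*o*(-1 + o) (t(o) = (2*o)*(-1 + o) = 2*o*(-1 + o))
h = 0 (h = (0*6)*(-5) = 0*(-5) = 0)
T(g, H) = 2 - 1/(-10 + H)
h*106 + T(-8, t(-1)) = 0*106 + (-21 + 2*(2*(-1)*(-1 - 1)))/(-10 + 2*(-1)*(-1 - 1)) = 0 + (-21 + 2*(2*(-1)*(-2)))/(-10 + 2*(-1)*(-2)) = 0 + (-21 + 2*4)/(-10 + 4) = 0 + (-21 + 8)/(-6) = 0 - ⅙*(-13) = 0 + 13/6 = 13/6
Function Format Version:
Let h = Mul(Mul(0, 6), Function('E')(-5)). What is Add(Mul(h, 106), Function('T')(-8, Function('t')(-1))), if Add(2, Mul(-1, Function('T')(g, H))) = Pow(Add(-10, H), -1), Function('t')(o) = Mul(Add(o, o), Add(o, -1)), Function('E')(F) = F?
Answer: Rational(13, 6) ≈ 2.1667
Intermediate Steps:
Function('t')(o) = Mul(2, o, Add(-1, o)) (Function('t')(o) = Mul(Mul(2, o), Add(-1, o)) = Mul(2, o, Add(-1, o)))
h = 0 (h = Mul(Mul(0, 6), -5) = Mul(0, -5) = 0)
Function('T')(g, H) = Add(2, Mul(-1, Pow(Add(-10, H), -1)))
Add(Mul(h, 106), Function('T')(-8, Function('t')(-1))) = Add(Mul(0, 106), Mul(Pow(Add(-10, Mul(2, -1, Add(-1, -1))), -1), Add(-21, Mul(2, Mul(2, -1, Add(-1, -1)))))) = Add(0, Mul(Pow(Add(-10, Mul(2, -1, -2)), -1), Add(-21, Mul(2, Mul(2, -1, -2))))) = Add(0, Mul(Pow(Add(-10, 4), -1), Add(-21, Mul(2, 4)))) = Add(0, Mul(Pow(-6, -1), Add(-21, 8))) = Add(0, Mul(Rational(-1, 6), -13)) = Add(0, Rational(13, 6)) = Rational(13, 6)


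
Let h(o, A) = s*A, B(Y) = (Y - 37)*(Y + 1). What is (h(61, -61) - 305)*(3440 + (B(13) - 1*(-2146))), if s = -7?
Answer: 640500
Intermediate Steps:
B(Y) = (1 + Y)*(-37 + Y) (B(Y) = (-37 + Y)*(1 + Y) = (1 + Y)*(-37 + Y))
h(o, A) = -7*A
(h(61, -61) - 305)*(3440 + (B(13) - 1*(-2146))) = (-7*(-61) - 305)*(3440 + ((-37 + 13² - 36*13) - 1*(-2146))) = (427 - 305)*(3440 + ((-37 + 169 - 468) + 2146)) = 122*(3440 + (-336 + 2146)) = 122*(3440 + 1810) = 122*5250 = 640500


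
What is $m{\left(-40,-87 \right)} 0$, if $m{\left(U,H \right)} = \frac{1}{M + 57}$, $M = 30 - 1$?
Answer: $0$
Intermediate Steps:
$M = 29$
$m{\left(U,H \right)} = \frac{1}{86}$ ($m{\left(U,H \right)} = \frac{1}{29 + 57} = \frac{1}{86}$)
$m{\left(-40,-87 \right)} 0 = \frac{1}{86} \cdot 0 = 0$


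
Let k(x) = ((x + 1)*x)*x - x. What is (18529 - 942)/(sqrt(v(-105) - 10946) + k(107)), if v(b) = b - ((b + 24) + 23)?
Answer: 21744302995/1528647879218 - 17587*I*sqrt(10993)/1528647879218 ≈ 0.014225 - 1.2063e-6*I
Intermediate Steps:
v(b) = -47 (v(b) = b - ((24 + b) + 23) = b - (47 + b) = b + (-47 - b) = -47)
k(x) = -x + x**2*(1 + x) (k(x) = ((1 + x)*x)*x - x = (x*(1 + x))*x - x = x**2*(1 + x) - x = -x + x**2*(1 + x))
(18529 - 942)/(sqrt(v(-105) - 10946) + k(107)) = (18529 - 942)/(sqrt(-47 - 10946) + 107*(-1 + 107 + 107**2)) = 17587/(sqrt(-10993) + 107*(-1 + 107 + 11449)) = 17587/(I*sqrt(10993) + 107*11555) = 17587/(I*sqrt(10993) + 1236385) = 17587/(1236385 + I*sqrt(10993))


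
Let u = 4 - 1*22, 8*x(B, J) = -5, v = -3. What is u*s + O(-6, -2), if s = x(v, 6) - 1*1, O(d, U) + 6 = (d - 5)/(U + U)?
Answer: 26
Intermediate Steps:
O(d, U) = -6 + (-5 + d)/(2*U) (O(d, U) = -6 + (d - 5)/(U + U) = -6 + (-5 + d)/((2*U)) = -6 + (-5 + d)*(1/(2*U)) = -6 + (-5 + d)/(2*U))
x(B, J) = -5/8 (x(B, J) = (1/8)*(-5) = -5/8)
u = -18 (u = 4 - 22 = -18)
s = -13/8 (s = -5/8 - 1*1 = -5/8 - 1 = -13/8 ≈ -1.6250)
u*s + O(-6, -2) = -18*(-13/8) + (1/2)*(-5 - 6 - 12*(-2))/(-2) = 117/4 + (1/2)*(-1/2)*(-5 - 6 + 24) = 117/4 + (1/2)*(-1/2)*13 = 117/4 - 13/4 = 26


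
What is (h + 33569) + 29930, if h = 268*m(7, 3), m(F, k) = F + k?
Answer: 66179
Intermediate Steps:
h = 2680 (h = 268*(7 + 3) = 268*10 = 2680)
(h + 33569) + 29930 = (2680 + 33569) + 29930 = 36249 + 29930 = 66179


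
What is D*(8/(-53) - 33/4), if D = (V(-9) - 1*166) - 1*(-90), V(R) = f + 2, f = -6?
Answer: 35620/53 ≈ 672.08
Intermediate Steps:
V(R) = -4 (V(R) = -6 + 2 = -4)
D = -80 (D = (-4 - 1*166) - 1*(-90) = (-4 - 166) + 90 = -170 + 90 = -80)
D*(8/(-53) - 33/4) = -80*(8/(-53) - 33/4) = -80*(8*(-1/53) - 33*¼) = -80*(-8/53 - 33/4) = -80*(-1781/212) = 35620/53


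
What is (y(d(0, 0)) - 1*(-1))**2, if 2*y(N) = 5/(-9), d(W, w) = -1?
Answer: 169/324 ≈ 0.52160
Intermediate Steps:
y(N) = -5/18 (y(N) = (5/(-9))/2 = (5*(-1/9))/2 = (1/2)*(-5/9) = -5/18)
(y(d(0, 0)) - 1*(-1))**2 = (-5/18 - 1*(-1))**2 = (-5/18 + 1)**2 = (13/18)**2 = 169/324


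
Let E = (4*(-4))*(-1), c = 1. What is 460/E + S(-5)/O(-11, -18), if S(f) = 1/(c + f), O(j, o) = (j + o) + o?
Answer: 2703/94 ≈ 28.755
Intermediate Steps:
E = 16 (E = -16*(-1) = 16)
O(j, o) = j + 2*o
S(f) = 1/(1 + f)
460/E + S(-5)/O(-11, -18) = 460/16 + 1/((1 - 5)*(-11 + 2*(-18))) = 460*(1/16) + 1/((-4)*(-11 - 36)) = 115/4 - 1/4/(-47) = 115/4 - 1/4*(-1/47) = 115/4 + 1/188 = 2703/94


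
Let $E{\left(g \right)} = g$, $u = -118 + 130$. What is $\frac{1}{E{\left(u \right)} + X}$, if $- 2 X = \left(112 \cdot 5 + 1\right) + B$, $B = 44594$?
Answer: $- \frac{2}{45131} \approx -4.4315 \cdot 10^{-5}$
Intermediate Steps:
$u = 12$
$X = - \frac{45155}{2}$ ($X = - \frac{\left(112 \cdot 5 + 1\right) + 44594}{2} = - \frac{\left(560 + 1\right) + 44594}{2} = - \frac{561 + 44594}{2} = \left(- \frac{1}{2}\right) 45155 = - \frac{45155}{2} \approx -22578.0$)
$\frac{1}{E{\left(u \right)} + X} = \frac{1}{12 - \frac{45155}{2}} = \frac{1}{- \frac{45131}{2}} = - \frac{2}{45131}$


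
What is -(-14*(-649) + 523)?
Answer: -9609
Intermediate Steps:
-(-14*(-649) + 523) = -(9086 + 523) = -1*9609 = -9609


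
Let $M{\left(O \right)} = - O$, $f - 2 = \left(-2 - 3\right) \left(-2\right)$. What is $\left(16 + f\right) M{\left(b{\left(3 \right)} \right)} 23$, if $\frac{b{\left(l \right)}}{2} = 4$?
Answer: $-5152$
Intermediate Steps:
$f = 12$ ($f = 2 + \left(-2 - 3\right) \left(-2\right) = 2 - -10 = 2 + 10 = 12$)
$b{\left(l \right)} = 8$ ($b{\left(l \right)} = 2 \cdot 4 = 8$)
$\left(16 + f\right) M{\left(b{\left(3 \right)} \right)} 23 = \left(16 + 12\right) \left(\left(-1\right) 8\right) 23 = 28 \left(-8\right) 23 = \left(-224\right) 23 = -5152$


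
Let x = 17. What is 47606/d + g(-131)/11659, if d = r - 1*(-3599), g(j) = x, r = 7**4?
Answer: 277570177/34977000 ≈ 7.9358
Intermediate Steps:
r = 2401
g(j) = 17
d = 6000 (d = 2401 - 1*(-3599) = 2401 + 3599 = 6000)
47606/d + g(-131)/11659 = 47606/6000 + 17/11659 = 47606*(1/6000) + 17*(1/11659) = 23803/3000 + 17/11659 = 277570177/34977000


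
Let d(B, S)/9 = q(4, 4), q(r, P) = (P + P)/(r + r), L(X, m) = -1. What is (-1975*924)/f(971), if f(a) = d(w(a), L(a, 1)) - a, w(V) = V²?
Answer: 912450/481 ≈ 1897.0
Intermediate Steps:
q(r, P) = P/r (q(r, P) = (2*P)/((2*r)) = (2*P)*(1/(2*r)) = P/r)
d(B, S) = 9 (d(B, S) = 9*(4/4) = 9*(4*(¼)) = 9*1 = 9)
f(a) = 9 - a
(-1975*924)/f(971) = (-1975*924)/(9 - 1*971) = -1824900/(9 - 971) = -1824900/(-962) = -1824900*(-1/962) = 912450/481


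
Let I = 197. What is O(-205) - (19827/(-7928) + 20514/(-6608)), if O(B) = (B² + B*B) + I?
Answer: 137932636223/1637132 ≈ 84253.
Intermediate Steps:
O(B) = 197 + 2*B² (O(B) = (B² + B*B) + 197 = (B² + B²) + 197 = 2*B² + 197 = 197 + 2*B²)
O(-205) - (19827/(-7928) + 20514/(-6608)) = (197 + 2*(-205)²) - (19827/(-7928) + 20514/(-6608)) = (197 + 2*42025) - (19827*(-1/7928) + 20514*(-1/6608)) = (197 + 84050) - (-19827/7928 - 10257/3304) = 84247 - 1*(-9176619/1637132) = 84247 + 9176619/1637132 = 137932636223/1637132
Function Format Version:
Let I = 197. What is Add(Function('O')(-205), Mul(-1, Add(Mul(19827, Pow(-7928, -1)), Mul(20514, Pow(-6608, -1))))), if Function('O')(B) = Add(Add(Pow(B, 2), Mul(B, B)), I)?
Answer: Rational(137932636223, 1637132) ≈ 84253.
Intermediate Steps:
Function('O')(B) = Add(197, Mul(2, Pow(B, 2))) (Function('O')(B) = Add(Add(Pow(B, 2), Mul(B, B)), 197) = Add(Add(Pow(B, 2), Pow(B, 2)), 197) = Add(Mul(2, Pow(B, 2)), 197) = Add(197, Mul(2, Pow(B, 2))))
Add(Function('O')(-205), Mul(-1, Add(Mul(19827, Pow(-7928, -1)), Mul(20514, Pow(-6608, -1))))) = Add(Add(197, Mul(2, Pow(-205, 2))), Mul(-1, Add(Mul(19827, Pow(-7928, -1)), Mul(20514, Pow(-6608, -1))))) = Add(Add(197, Mul(2, 42025)), Mul(-1, Add(Mul(19827, Rational(-1, 7928)), Mul(20514, Rational(-1, 6608))))) = Add(Add(197, 84050), Mul(-1, Add(Rational(-19827, 7928), Rational(-10257, 3304)))) = Add(84247, Mul(-1, Rational(-9176619, 1637132))) = Add(84247, Rational(9176619, 1637132)) = Rational(137932636223, 1637132)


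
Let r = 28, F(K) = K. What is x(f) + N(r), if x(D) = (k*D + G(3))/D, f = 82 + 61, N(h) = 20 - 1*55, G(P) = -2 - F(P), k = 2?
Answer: -4724/143 ≈ -33.035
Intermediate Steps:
G(P) = -2 - P
N(h) = -35 (N(h) = 20 - 55 = -35)
f = 143
x(D) = (-5 + 2*D)/D (x(D) = (2*D + (-2 - 1*3))/D = (2*D + (-2 - 3))/D = (2*D - 5)/D = (-5 + 2*D)/D)
x(f) + N(r) = (2 - 5/143) - 35 = 281/143 - 35 = -4724/143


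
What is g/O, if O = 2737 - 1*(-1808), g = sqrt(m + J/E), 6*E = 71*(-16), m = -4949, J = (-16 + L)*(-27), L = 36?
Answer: I*sqrt(99734126)/645390 ≈ 0.015474*I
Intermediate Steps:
J = -540 (J = (-16 + 36)*(-27) = 20*(-27) = -540)
E = -568/3 (E = (71*(-16))/6 = (1/6)*(-1136) = -568/3 ≈ -189.33)
g = I*sqrt(99734126)/142 (g = sqrt(-4949 - 540/(-568/3)) = sqrt(-4949 - 540*(-3/568)) = sqrt(-4949 + 405/142) = sqrt(-702353/142) = I*sqrt(99734126)/142 ≈ 70.329*I)
O = 4545 (O = 2737 + 1808 = 4545)
g/O = (I*sqrt(99734126)/142)/4545 = (I*sqrt(99734126)/142)*(1/4545) = I*sqrt(99734126)/645390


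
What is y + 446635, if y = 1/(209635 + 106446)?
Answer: 141172837436/316081 ≈ 4.4664e+5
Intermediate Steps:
y = 1/316081 ≈ 3.1637e-6
y + 446635 = 1/316081 + 446635 = 141172837436/316081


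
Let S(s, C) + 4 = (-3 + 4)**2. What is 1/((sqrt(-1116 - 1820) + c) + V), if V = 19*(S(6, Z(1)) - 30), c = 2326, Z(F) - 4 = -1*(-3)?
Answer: 1699/2889537 - 2*I*sqrt(734)/2889537 ≈ 0.00058798 - 1.8752e-5*I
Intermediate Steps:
Z(F) = 7 (Z(F) = 4 - 1*(-3) = 4 + 3 = 7)
S(s, C) = -3 (S(s, C) = -4 + (-3 + 4)**2 = -4 + 1**2 = -4 + 1 = -3)
V = -627 (V = 19*(-3 - 30) = 19*(-33) = -627)
1/((sqrt(-1116 - 1820) + c) + V) = 1/((sqrt(-1116 - 1820) + 2326) - 627) = 1/((sqrt(-2936) + 2326) - 627) = 1/((2*I*sqrt(734) + 2326) - 627) = 1/((2326 + 2*I*sqrt(734)) - 627) = 1/(1699 + 2*I*sqrt(734))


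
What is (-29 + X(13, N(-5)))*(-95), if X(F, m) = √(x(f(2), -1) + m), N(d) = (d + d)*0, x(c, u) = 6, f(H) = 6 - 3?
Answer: 2755 - 95*√6 ≈ 2522.3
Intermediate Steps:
f(H) = 3
N(d) = 0 (N(d) = (2*d)*0 = 0)
X(F, m) = √(6 + m)
(-29 + X(13, N(-5)))*(-95) = (-29 + √(6 + 0))*(-95) = (-29 + √6)*(-95) = 2755 - 95*√6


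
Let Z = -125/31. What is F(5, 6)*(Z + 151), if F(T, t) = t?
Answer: 27336/31 ≈ 881.81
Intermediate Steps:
Z = -125/31 (Z = -125*1/31 = -125/31 ≈ -4.0323)
F(5, 6)*(Z + 151) = 6*(-125/31 + 151) = 6*(4556/31) = 27336/31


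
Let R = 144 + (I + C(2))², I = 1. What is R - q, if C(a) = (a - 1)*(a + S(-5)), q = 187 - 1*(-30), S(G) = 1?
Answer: -57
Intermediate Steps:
q = 217 (q = 187 + 30 = 217)
C(a) = (1 + a)*(-1 + a) (C(a) = (a - 1)*(a + 1) = (-1 + a)*(1 + a) = (1 + a)*(-1 + a))
R = 160 (R = 144 + (1 + (-1 + 2²))² = 144 + (1 + (-1 + 4))² = 144 + (1 + 3)² = 144 + 4² = 144 + 16 = 160)
R - q = 160 - 1*217 = 160 - 217 = -57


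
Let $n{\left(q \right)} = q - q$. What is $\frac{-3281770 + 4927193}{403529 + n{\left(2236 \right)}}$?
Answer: $\frac{1645423}{403529} \approx 4.0776$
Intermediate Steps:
$n{\left(q \right)} = 0$
$\frac{-3281770 + 4927193}{403529 + n{\left(2236 \right)}} = \frac{-3281770 + 4927193}{403529 + 0} = \frac{1645423}{403529}$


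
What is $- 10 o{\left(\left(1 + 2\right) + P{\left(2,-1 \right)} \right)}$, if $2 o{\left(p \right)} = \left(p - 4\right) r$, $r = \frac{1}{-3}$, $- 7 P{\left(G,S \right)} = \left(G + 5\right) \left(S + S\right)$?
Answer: $\frac{5}{3} \approx 1.6667$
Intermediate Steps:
$P{\left(G,S \right)} = - \frac{2 S \left(5 + G\right)}{7}$ ($P{\left(G,S \right)} = - \frac{\left(G + 5\right) \left(S + S\right)}{7} = - \frac{\left(5 + G\right) 2 S}{7} = - \frac{2 S \left(5 + G\right)}{7}$)
$r = - \frac{1}{3} \approx -0.33333$
$o{\left(p \right)} = \frac{2}{3} - \frac{p}{6}$ ($o{\left(p \right)} = \frac{\left(p - 4\right) \left(- \frac{1}{3}\right)}{2} = \frac{\left(-4 + p\right) \left(- \frac{1}{3}\right)}{2} = \frac{\frac{4}{3} - \frac{p}{3}}{2} = \frac{2}{3} - \frac{p}{6}$)
$- 10 o{\left(\left(1 + 2\right) + P{\left(2,-1 \right)} \right)} = - 10 \left(\frac{2}{3} - \frac{\left(1 + 2\right) - - \frac{2 \left(5 + 2\right)}{7}}{6}\right) = - 10 \left(\frac{2}{3} - \frac{3 - \left(- \frac{2}{7}\right) 7}{6}\right) = - 10 \left(\frac{2}{3} - \frac{3 + 2}{6}\right) = - 10 \left(\frac{2}{3} - \frac{5}{6}\right) = \left(-10\right) \left(- \frac{1}{6}\right) = \frac{5}{3}$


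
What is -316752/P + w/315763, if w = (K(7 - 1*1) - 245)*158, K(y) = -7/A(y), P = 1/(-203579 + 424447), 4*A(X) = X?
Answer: -119842132200982/1713 ≈ -6.9960e+10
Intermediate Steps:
A(X) = X/4
P = 1/220868 ≈ 4.5276e-6
K(y) = -28/y (K(y) = -7*4/y = -28/y)
w = -118342/3 (w = (-28/(7 - 1*1) - 245)*158 = (-28/(7 - 1) - 245)*158 = (-28/6 - 245)*158 = (-28*⅙ - 245)*158 = (-14/3 - 245)*158 = -749/3*158 = -118342/3 ≈ -39447.)
-316752/P + w/315763 = -316752/1/220868 - 118342/3/315763 = -316752*220868 - 118342/3*1/315763 = -69960380736 - 214/1713 = -119842132200982/1713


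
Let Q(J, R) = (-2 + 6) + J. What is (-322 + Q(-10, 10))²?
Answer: 107584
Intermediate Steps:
Q(J, R) = 4 + J
(-322 + Q(-10, 10))² = (-322 + (4 - 10))² = (-322 - 6)² = (-328)² = 107584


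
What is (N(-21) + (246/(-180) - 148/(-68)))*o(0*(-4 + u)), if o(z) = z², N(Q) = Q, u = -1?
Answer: 0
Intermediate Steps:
(N(-21) + (246/(-180) - 148/(-68)))*o(0*(-4 + u)) = (-21 + (246/(-180) - 148/(-68)))*(0*(-4 - 1))² = (-21 + (246*(-1/180) - 148*(-1/68)))*(0*(-5))² = (-21 + (-41/30 + 37/17))*0² = (-21 + 413/510)*0 = -10297/510*0 = 0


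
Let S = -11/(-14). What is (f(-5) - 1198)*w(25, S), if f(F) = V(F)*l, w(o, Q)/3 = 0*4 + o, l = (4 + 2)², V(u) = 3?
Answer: -81750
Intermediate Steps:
S = 11/14 (S = -11*(-1/14) = 11/14 ≈ 0.78571)
l = 36 (l = 6² = 36)
w(o, Q) = 3*o (w(o, Q) = 3*(0*4 + o) = 3*(0 + o) = 3*o)
f(F) = 108 (f(F) = 3*36 = 108)
(f(-5) - 1198)*w(25, S) = (108 - 1198)*(3*25) = -1090*75 = -81750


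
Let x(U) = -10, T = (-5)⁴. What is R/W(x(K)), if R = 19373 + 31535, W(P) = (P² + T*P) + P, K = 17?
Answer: -1157/140 ≈ -8.2643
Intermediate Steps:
T = 625
W(P) = P² + 626*P (W(P) = (P² + 625*P) + P = P² + 626*P)
R = 50908
R/W(x(K)) = 50908/((-10*(626 - 10))) = 50908/((-10*616)) = 50908/(-6160) = 50908*(-1/6160) = -1157/140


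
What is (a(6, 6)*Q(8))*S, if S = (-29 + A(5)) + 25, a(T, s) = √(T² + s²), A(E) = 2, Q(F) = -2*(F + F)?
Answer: 384*√2 ≈ 543.06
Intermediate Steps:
Q(F) = -4*F
S = -2 (S = (-29 + 2) + 25 = -27 + 25 = -2)
(a(6, 6)*Q(8))*S = (√(6² + 6²)*(-4*8))*(-2) = (√(36 + 36)*(-32))*(-2) = (√72*(-32))*(-2) = ((6*√2)*(-32))*(-2) = -192*√2*(-2) = 384*√2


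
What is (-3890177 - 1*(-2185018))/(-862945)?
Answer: 1705159/862945 ≈ 1.9760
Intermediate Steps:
(-3890177 - 1*(-2185018))/(-862945) = (-3890177 + 2185018)*(-1/862945) = -1705159*(-1/862945) = 1705159/862945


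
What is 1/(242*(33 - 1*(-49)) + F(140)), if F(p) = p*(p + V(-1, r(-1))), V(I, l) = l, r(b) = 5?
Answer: 1/40144 ≈ 2.4910e-5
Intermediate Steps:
F(p) = p*(5 + p) (F(p) = p*(p + 5) = p*(5 + p))
1/(242*(33 - 1*(-49)) + F(140)) = 1/(242*(33 - 1*(-49)) + 140*(5 + 140)) = 1/(242*(33 + 49) + 140*145) = 1/(242*82 + 20300) = 1/(19844 + 20300) = 1/40144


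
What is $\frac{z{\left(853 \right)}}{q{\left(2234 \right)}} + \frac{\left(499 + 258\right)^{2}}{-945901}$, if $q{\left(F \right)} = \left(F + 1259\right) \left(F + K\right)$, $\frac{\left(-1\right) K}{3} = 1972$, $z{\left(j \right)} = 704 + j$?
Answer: $- \frac{7371585465931}{12165446534626} \approx -0.60594$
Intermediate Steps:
$K = -5916$ ($K = \left(-3\right) 1972 = -5916$)
$q{\left(F \right)} = \left(-5916 + F\right) \left(1259 + F\right)$ ($q{\left(F \right)} = \left(F + 1259\right) \left(F - 5916\right) = \left(1259 + F\right) \left(-5916 + F\right) = \left(-5916 + F\right) \left(1259 + F\right)$)
$\frac{z{\left(853 \right)}}{q{\left(2234 \right)}} + \frac{\left(499 + 258\right)^{2}}{-945901} = \frac{704 + 853}{-7448244 + 2234^{2} - 10403738} + \frac{\left(499 + 258\right)^{2}}{-945901} = \frac{1557}{-7448244 + 4990756 - 10403738} + 757^{2} \left(- \frac{1}{945901}\right) = \frac{1557}{-12861226} + 573049 \left(- \frac{1}{945901}\right) = 1557 \left(- \frac{1}{12861226}\right) - \frac{573049}{945901} = - \frac{1557}{12861226} - \frac{573049}{945901} = - \frac{7371585465931}{12165446534626}$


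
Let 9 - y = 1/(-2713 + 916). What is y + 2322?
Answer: 4188808/1797 ≈ 2331.0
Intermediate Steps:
y = 16174/1797 (y = 9 - 1/(-2713 + 916) = 9 - 1/(-1797) = 9 - 1*(-1/1797) = 9 + 1/1797 = 16174/1797 ≈ 9.0005)
y + 2322 = 16174/1797 + 2322 = 4188808/1797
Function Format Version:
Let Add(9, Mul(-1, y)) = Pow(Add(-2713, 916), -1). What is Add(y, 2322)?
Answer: Rational(4188808, 1797) ≈ 2331.0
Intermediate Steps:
y = Rational(16174, 1797) (y = Add(9, Mul(-1, Pow(Add(-2713, 916), -1))) = Add(9, Mul(-1, Pow(-1797, -1))) = Add(9, Mul(-1, Rational(-1, 1797))) = Add(9, Rational(1, 1797)) = Rational(16174, 1797) ≈ 9.0005)
Add(y, 2322) = Add(Rational(16174, 1797), 2322) = Rational(4188808, 1797)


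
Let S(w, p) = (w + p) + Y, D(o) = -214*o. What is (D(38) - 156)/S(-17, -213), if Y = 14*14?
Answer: 4144/17 ≈ 243.76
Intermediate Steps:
Y = 196
S(w, p) = 196 + p + w (S(w, p) = (w + p) + 196 = (p + w) + 196 = 196 + p + w)
(D(38) - 156)/S(-17, -213) = (-214*38 - 156)/(196 - 213 - 17) = (-8132 - 156)/(-34) = -8288*(-1/34) = 4144/17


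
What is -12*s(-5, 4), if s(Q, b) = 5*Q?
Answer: 300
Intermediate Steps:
-12*s(-5, 4) = -60*(-5) = -12*(-25) = 300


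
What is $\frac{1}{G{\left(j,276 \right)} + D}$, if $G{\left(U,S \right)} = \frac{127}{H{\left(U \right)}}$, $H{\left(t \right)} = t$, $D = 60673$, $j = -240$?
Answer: $\frac{240}{14561393} \approx 1.6482 \cdot 10^{-5}$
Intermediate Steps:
$G{\left(U,S \right)} = \frac{127}{U}$
$\frac{1}{G{\left(j,276 \right)} + D} = \frac{1}{\frac{127}{-240} + 60673} = \frac{1}{127 \left(- \frac{1}{240}\right) + 60673} = \frac{1}{- \frac{127}{240} + 60673} = \frac{1}{\frac{14561393}{240}} = \frac{240}{14561393}$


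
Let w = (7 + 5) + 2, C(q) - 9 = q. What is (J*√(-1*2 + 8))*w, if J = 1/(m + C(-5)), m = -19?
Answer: -14*√6/15 ≈ -2.2862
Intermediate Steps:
C(q) = 9 + q
w = 14 (w = 12 + 2 = 14)
J = -1/15 (J = 1/(-19 + (9 - 5)) = 1/(-19 + 4) = 1/(-15) = -1/15 ≈ -0.066667)
(J*√(-1*2 + 8))*w = -√(-1*2 + 8)/15*14 = -√(-2 + 8)/15*14 = -√6/15*14 = -14*√6/15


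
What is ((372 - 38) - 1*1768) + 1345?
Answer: -89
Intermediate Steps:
((372 - 38) - 1*1768) + 1345 = (334 - 1768) + 1345 = -1434 + 1345 = -89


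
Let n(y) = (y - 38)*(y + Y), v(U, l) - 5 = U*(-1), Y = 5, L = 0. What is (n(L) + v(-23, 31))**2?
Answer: 26244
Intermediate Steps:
v(U, l) = 5 - U (v(U, l) = 5 + U*(-1) = 5 - U)
n(y) = (-38 + y)*(5 + y) (n(y) = (y - 38)*(y + 5) = (-38 + y)*(5 + y))
(n(L) + v(-23, 31))**2 = ((-190 + 0**2 - 33*0) + (5 - 1*(-23)))**2 = ((-190 + 0 + 0) + (5 + 23))**2 = (-190 + 28)**2 = (-162)**2 = 26244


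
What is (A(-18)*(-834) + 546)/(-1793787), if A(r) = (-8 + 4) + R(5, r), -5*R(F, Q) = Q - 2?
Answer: -182/597929 ≈ -0.00030438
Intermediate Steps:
R(F, Q) = ⅖ - Q/5 (R(F, Q) = -(Q - 2)/5 = -(-2 + Q)/5 = ⅖ - Q/5)
A(r) = -18/5 - r/5 (A(r) = (-8 + 4) + (⅖ - r/5) = -4 + (⅖ - r/5) = -18/5 - r/5)
(A(-18)*(-834) + 546)/(-1793787) = ((-18/5 - ⅕*(-18))*(-834) + 546)/(-1793787) = ((-18/5 + 18/5)*(-834) + 546)*(-1/1793787) = (0*(-834) + 546)*(-1/1793787) = (0 + 546)*(-1/1793787) = 546*(-1/1793787) = -182/597929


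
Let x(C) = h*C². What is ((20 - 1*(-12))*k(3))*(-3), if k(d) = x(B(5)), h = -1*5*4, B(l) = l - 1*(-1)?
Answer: 69120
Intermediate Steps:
B(l) = 1 + l (B(l) = l + 1 = 1 + l)
h = -20 (h = -5*4 = -20)
x(C) = -20*C²
k(d) = -720 (k(d) = -20*(1 + 5)² = -20*6² = -20*36 = -720)
((20 - 1*(-12))*k(3))*(-3) = ((20 - 1*(-12))*(-720))*(-3) = ((20 + 12)*(-720))*(-3) = (32*(-720))*(-3) = -23040*(-3) = 69120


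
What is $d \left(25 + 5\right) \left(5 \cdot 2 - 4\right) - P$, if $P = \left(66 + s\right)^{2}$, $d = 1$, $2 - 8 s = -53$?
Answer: $- \frac{328369}{64} \approx -5130.8$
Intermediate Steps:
$s = \frac{55}{8}$ ($s = \frac{1}{4} - - \frac{53}{8} = \frac{1}{4} + \frac{53}{8} = \frac{55}{8} \approx 6.875$)
$P = \frac{339889}{64}$ ($P = \left(66 + \frac{55}{8}\right)^{2} = \left(\frac{583}{8}\right)^{2} = \frac{339889}{64} \approx 5310.8$)
$d \left(25 + 5\right) \left(5 \cdot 2 - 4\right) - P = 1 \left(25 + 5\right) \left(5 \cdot 2 - 4\right) - \frac{339889}{64} = 1 \cdot 30 \left(10 - 4\right) - \frac{339889}{64} = 30 \cdot 6 - \frac{339889}{64} = 180 - \frac{339889}{64} = - \frac{328369}{64}$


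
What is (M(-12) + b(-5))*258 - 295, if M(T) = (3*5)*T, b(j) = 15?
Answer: -42865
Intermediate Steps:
M(T) = 15*T
(M(-12) + b(-5))*258 - 295 = (15*(-12) + 15)*258 - 295 = (-180 + 15)*258 - 295 = -165*258 - 295 = -42570 - 295 = -42865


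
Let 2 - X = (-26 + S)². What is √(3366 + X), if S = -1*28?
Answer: 2*√113 ≈ 21.260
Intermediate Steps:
S = -28
X = -2914 (X = 2 - (-26 - 28)² = 2 - 1*(-54)² = 2 - 1*2916 = 2 - 2916 = -2914)
√(3366 + X) = √(3366 - 2914) = √452 = 2*√113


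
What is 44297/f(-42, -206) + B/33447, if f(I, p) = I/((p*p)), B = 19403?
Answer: -10478875238333/234129 ≈ -4.4757e+7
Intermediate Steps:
f(I, p) = I/p² (f(I, p) = I/(p²) = I/p²)
44297/f(-42, -206) + B/33447 = 44297/((-42/(-206)²)) + 19403/33447 = 44297/((-42*1/42436)) + 19403*(1/33447) = 44297/(-21/21218) + 19403/33447 = 44297*(-21218/21) + 19403/33447 = -939893746/21 + 19403/33447 = -10478875238333/234129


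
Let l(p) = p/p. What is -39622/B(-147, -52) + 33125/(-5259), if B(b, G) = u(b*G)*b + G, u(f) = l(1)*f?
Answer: -18507426451/2954821740 ≈ -6.2635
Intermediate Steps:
l(p) = 1
u(f) = f (u(f) = 1*f = f)
B(b, G) = G + G*b² (B(b, G) = (b*G)*b + G = (G*b)*b + G = G*b² + G = G + G*b²)
-39622/B(-147, -52) + 33125/(-5259) = -39622*(-1/(52*(1 + (-147)²))) + 33125/(-5259) = -39622*(-1/(52*(1 + 21609))) + 33125*(-1/5259) = -39622/((-52*21610)) - 33125/5259 = -39622/(-1123720) - 33125/5259 = -39622*(-1/1123720) - 33125/5259 = 19811/561860 - 33125/5259 = -18507426451/2954821740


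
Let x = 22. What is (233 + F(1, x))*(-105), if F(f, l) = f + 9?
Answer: -25515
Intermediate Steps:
F(f, l) = 9 + f
(233 + F(1, x))*(-105) = (233 + (9 + 1))*(-105) = (233 + 10)*(-105) = 243*(-105) = -25515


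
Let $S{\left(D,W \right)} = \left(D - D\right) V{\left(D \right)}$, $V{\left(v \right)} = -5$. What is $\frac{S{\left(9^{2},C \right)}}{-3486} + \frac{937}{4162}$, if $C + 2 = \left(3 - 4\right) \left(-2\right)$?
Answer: $\frac{937}{4162} \approx 0.22513$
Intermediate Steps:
$C = 0$ ($C = -2 + \left(3 - 4\right) \left(-2\right) = -2 - -2 = -2 + 2 = 0$)
$S{\left(D,W \right)} = 0$ ($S{\left(D,W \right)} = \left(D - D\right) \left(-5\right) = 0 \left(-5\right) = 0$)
$\frac{S{\left(9^{2},C \right)}}{-3486} + \frac{937}{4162} = \frac{0}{-3486} + \frac{937}{4162} = 0 \left(- \frac{1}{3486}\right) + 937 \cdot \frac{1}{4162} = 0 + \frac{937}{4162} = \frac{937}{4162}$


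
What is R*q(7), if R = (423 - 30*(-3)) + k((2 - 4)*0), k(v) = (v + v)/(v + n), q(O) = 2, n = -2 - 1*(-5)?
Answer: 1026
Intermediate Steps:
n = 3 (n = -2 + 5 = 3)
k(v) = 2*v/(3 + v) (k(v) = (v + v)/(v + 3) = (2*v)/(3 + v) = 2*v/(3 + v))
R = 513 (R = (423 - 30*(-3)) + 2*((2 - 4)*0)/(3 + (2 - 4)*0) = (423 + 90) + 2*(-2*0)/(3 - 2*0) = 513 + 2*0/(3 + 0) = 513 + 2*0/3 = 513 + 2*0*(⅓) = 513 + 0 = 513)
R*q(7) = 513*2 = 1026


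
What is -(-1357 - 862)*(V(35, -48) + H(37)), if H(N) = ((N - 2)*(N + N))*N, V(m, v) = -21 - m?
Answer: 212522506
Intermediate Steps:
H(N) = 2*N²*(-2 + N) (H(N) = ((-2 + N)*(2*N))*N = (2*N*(-2 + N))*N = 2*N²*(-2 + N))
-(-1357 - 862)*(V(35, -48) + H(37)) = -(-1357 - 862)*((-21 - 1*35) + 2*37²*(-2 + 37)) = -(-2219)*((-21 - 35) + 2*1369*35) = -(-2219)*(-56 + 95830) = -(-2219)*95774 = -1*(-212522506) = 212522506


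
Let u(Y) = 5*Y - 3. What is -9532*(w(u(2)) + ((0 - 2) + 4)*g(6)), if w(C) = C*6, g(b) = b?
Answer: -514728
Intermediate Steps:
u(Y) = -3 + 5*Y
w(C) = 6*C
-9532*(w(u(2)) + ((0 - 2) + 4)*g(6)) = -9532*(6*(-3 + 5*2) + ((0 - 2) + 4)*6) = -9532*(6*(-3 + 10) + (-2 + 4)*6) = -9532*(6*7 + 2*6) = -9532*(42 + 12) = -9532*54 = -514728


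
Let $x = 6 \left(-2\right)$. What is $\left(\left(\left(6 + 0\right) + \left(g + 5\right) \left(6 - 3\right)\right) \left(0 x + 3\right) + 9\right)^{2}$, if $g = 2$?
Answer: $8100$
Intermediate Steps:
$x = -12$
$\left(\left(\left(6 + 0\right) + \left(g + 5\right) \left(6 - 3\right)\right) \left(0 x + 3\right) + 9\right)^{2} = \left(\left(\left(6 + 0\right) + \left(2 + 5\right) \left(6 - 3\right)\right) \left(0 \left(-12\right) + 3\right) + 9\right)^{2} = \left(\left(6 + 7 \cdot 3\right) \left(0 + 3\right) + 9\right)^{2} = \left(\left(6 + 21\right) 3 + 9\right)^{2} = \left(27 \cdot 3 + 9\right)^{2} = \left(81 + 9\right)^{2} = 90^{2} = 8100$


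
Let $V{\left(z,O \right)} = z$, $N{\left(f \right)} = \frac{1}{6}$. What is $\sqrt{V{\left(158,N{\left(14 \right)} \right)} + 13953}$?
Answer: $\sqrt{14111} \approx 118.79$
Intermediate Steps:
$N{\left(f \right)} = \frac{1}{6}$
$\sqrt{V{\left(158,N{\left(14 \right)} \right)} + 13953} = \sqrt{158 + 13953} = \sqrt{14111}$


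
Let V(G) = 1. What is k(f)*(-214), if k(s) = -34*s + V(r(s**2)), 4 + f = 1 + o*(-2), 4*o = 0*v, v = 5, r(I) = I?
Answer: -22042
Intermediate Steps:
o = 0 (o = (0*5)/4 = (1/4)*0 = 0)
f = -3 (f = -4 + (1 + 0*(-2)) = -4 + (1 + 0) = -4 + 1 = -3)
k(s) = 1 - 34*s (k(s) = -34*s + 1 = 1 - 34*s)
k(f)*(-214) = (1 - 34*(-3))*(-214) = (1 + 102)*(-214) = 103*(-214) = -22042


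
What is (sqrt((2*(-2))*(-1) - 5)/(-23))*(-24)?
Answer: 24*I/23 ≈ 1.0435*I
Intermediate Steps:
(sqrt((2*(-2))*(-1) - 5)/(-23))*(-24) = -sqrt(-4*(-1) - 5)/23*(-24) = -sqrt(4 - 5)/23*(-24) = -I/23*(-24) = 24*I/23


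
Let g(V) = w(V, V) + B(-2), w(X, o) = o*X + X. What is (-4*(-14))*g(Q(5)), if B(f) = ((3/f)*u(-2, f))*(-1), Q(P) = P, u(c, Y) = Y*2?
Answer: 1344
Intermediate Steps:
u(c, Y) = 2*Y
w(X, o) = X + X*o (w(X, o) = X*o + X = X + X*o)
B(f) = -6 (B(f) = ((3/f)*(2*f))*(-1) = 6*(-1) = -6)
g(V) = -6 + V*(1 + V) (g(V) = V*(1 + V) - 6 = -6 + V*(1 + V))
(-4*(-14))*g(Q(5)) = (-4*(-14))*(-6 + 5*(1 + 5)) = 56*(-6 + 5*6) = 56*(-6 + 30) = 56*24 = 1344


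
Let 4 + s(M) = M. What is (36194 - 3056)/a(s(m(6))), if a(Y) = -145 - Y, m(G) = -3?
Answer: -5523/23 ≈ -240.13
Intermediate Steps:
s(M) = -4 + M
(36194 - 3056)/a(s(m(6))) = (36194 - 3056)/(-145 - (-4 - 3)) = 33138/(-145 - 1*(-7)) = 33138/(-145 + 7) = 33138/(-138) = 33138*(-1/138) = -5523/23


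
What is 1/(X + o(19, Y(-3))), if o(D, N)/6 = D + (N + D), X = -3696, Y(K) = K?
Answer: -1/3486 ≈ -0.00028686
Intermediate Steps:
o(D, N) = 6*N + 12*D (o(D, N) = 6*(D + (N + D)) = 6*(D + (D + N)) = 6*(N + 2*D) = 6*N + 12*D)
1/(X + o(19, Y(-3))) = 1/(-3696 + (6*(-3) + 12*19)) = 1/(-3696 + (-18 + 228)) = 1/(-3696 + 210) = 1/(-3486) = -1/3486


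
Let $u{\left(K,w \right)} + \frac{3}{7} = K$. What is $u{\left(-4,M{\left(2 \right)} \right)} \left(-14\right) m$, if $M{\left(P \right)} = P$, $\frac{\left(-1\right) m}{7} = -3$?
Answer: $1302$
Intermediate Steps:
$m = 21$ ($m = \left(-7\right) \left(-3\right) = 21$)
$u{\left(K,w \right)} = - \frac{3}{7} + K$
$u{\left(-4,M{\left(2 \right)} \right)} \left(-14\right) m = \left(- \frac{3}{7} - 4\right) \left(-14\right) 21 = \left(- \frac{31}{7}\right) \left(-14\right) 21 = 62 \cdot 21 = 1302$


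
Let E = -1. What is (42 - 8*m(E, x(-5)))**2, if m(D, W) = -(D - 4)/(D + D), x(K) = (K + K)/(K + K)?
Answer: 3844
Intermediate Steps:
x(K) = 1 (x(K) = (2*K)/((2*K)) = (2*K)*(1/(2*K)) = 1)
m(D, W) = -(-4 + D)/(2*D)
(42 - 8*m(E, x(-5)))**2 = (42 - 4*(4 - 1*(-1))/(-1))**2 = (42 - 4*(-1)*(4 + 1))**2 = (42 - 4*(-1)*5)**2 = (42 - 8*(-5/2))**2 = (42 + 20)**2 = 62**2 = 3844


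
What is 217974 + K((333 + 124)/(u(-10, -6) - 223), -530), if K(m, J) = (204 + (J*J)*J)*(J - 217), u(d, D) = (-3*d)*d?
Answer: 111211184586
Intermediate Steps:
u(d, D) = -3*d²
K(m, J) = (-217 + J)*(204 + J³) (K(m, J) = (204 + J²*J)*(-217 + J) = (204 + J³)*(-217 + J) = (-217 + J)*(204 + J³))
217974 + K((333 + 124)/(u(-10, -6) - 223), -530) = 217974 + (-44268 + (-530)⁴ - 217*(-530)³ + 204*(-530)) = 217974 + (-44268 + 78904810000 - 217*(-148877000) - 108120) = 217974 + (-44268 + 78904810000 + 32306309000 - 108120) = 217974 + 111210966612 = 111211184586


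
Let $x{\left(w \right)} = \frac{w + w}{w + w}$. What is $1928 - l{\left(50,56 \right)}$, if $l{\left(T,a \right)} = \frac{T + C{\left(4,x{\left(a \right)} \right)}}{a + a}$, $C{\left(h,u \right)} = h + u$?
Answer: $\frac{215881}{112} \approx 1927.5$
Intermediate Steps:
$x{\left(w \right)} = 1$ ($x{\left(w \right)} = \frac{2 w}{2 w} = 2 w \frac{1}{2 w} = 1$)
$l{\left(T,a \right)} = \frac{5 + T}{2 a}$ ($l{\left(T,a \right)} = \frac{T + \left(4 + 1\right)}{a + a} = \frac{T + 5}{2 a} = \left(5 + T\right) \frac{1}{2 a} = \frac{5 + T}{2 a}$)
$1928 - l{\left(50,56 \right)} = 1928 - \frac{5 + 50}{2 \cdot 56} = 1928 - \frac{1}{2} \cdot \frac{1}{56} \cdot 55 = 1928 - \frac{55}{112} = \frac{215881}{112}$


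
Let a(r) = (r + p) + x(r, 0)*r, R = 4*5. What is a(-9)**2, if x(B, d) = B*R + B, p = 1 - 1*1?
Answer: 2862864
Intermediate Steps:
R = 20
p = 0 (p = 1 - 1 = 0)
x(B, d) = 21*B (x(B, d) = B*20 + B = 20*B + B = 21*B)
a(r) = r + 21*r**2 (a(r) = (r + 0) + (21*r)*r = r + 21*r**2)
a(-9)**2 = (-9*(1 + 21*(-9)))**2 = (-9*(1 - 189))**2 = (-9*(-188))**2 = 1692**2 = 2862864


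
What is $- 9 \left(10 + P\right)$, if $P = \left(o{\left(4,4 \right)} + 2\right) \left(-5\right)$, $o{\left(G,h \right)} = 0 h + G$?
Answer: $180$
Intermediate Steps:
$o{\left(G,h \right)} = G$ ($o{\left(G,h \right)} = 0 + G = G$)
$P = -30$ ($P = \left(4 + 2\right) \left(-5\right) = 6 \left(-5\right) = -30$)
$- 9 \left(10 + P\right) = - 9 \left(10 - 30\right) = \left(-9\right) \left(-20\right) = 180$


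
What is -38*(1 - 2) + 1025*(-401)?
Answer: -410987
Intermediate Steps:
-38*(1 - 2) + 1025*(-401) = -38*(-1) - 411025 = 38 - 411025 = -410987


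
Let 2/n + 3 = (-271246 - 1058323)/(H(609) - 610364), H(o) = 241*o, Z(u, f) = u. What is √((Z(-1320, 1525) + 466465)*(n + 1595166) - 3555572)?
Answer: 3*√4827201743868100413/7652 ≈ 8.6138e+5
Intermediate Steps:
n = -463595/30608 (n = 2/(-3 + (-271246 - 1058323)/(241*609 - 610364)) = 2/(-3 - 1329569/(146769 - 610364)) = 2/(-3 - 1329569/(-463595)) = 2/(-3 - 1329569*(-1/463595)) = 2/(-3 + 1329569/463595) = 2/(-61216/463595) = 2*(-463595/61216) = -463595/30608 ≈ -15.146)
√((Z(-1320, 1525) + 466465)*(n + 1595166) - 3555572) = √((-1320 + 466465)*(-463595/30608 + 1595166) - 3555572) = √(465145*(48824377333/30608) - 3555572) = √(22710414994558285/30608 - 3555572) = √(22710306165610509/30608) = 3*√4827201743868100413/7652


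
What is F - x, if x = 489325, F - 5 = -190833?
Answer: -680153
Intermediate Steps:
F = -190828 (F = 5 - 190833 = -190828)
F - x = -190828 - 1*489325 = -190828 - 489325 = -680153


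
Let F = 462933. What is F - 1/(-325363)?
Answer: 150621269680/325363 ≈ 4.6293e+5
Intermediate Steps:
F - 1/(-325363) = 462933 - 1/(-325363) = 462933 - 1*(-1/325363) = 462933 + 1/325363 = 150621269680/325363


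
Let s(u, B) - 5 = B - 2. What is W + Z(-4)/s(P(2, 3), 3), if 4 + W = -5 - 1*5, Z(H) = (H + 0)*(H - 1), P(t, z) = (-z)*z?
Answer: -32/3 ≈ -10.667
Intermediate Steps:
P(t, z) = -z²
s(u, B) = 3 + B (s(u, B) = 5 + (B - 2) = 5 + (-2 + B) = 3 + B)
Z(H) = H*(-1 + H)
W = -14 (W = -4 + (-5 - 1*5) = -4 + (-5 - 5) = -4 - 10 = -14)
W + Z(-4)/s(P(2, 3), 3) = -14 + (-4*(-1 - 4))/(3 + 3) = -14 - 4*(-5)/6 = -14 + 20*(⅙) = -14 + 10/3 = -32/3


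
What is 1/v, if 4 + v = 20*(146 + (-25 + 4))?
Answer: 1/2496 ≈ 0.00040064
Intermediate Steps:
v = 2496 (v = -4 + 20*(146 + (-25 + 4)) = -4 + 20*(146 - 21) = -4 + 20*125 = -4 + 2500 = 2496)
1/v = 1/2496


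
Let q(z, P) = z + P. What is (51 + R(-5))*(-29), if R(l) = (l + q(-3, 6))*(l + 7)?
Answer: -1363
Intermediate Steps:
q(z, P) = P + z
R(l) = (3 + l)*(7 + l) (R(l) = (l + (6 - 3))*(l + 7) = (l + 3)*(7 + l) = (3 + l)*(7 + l))
(51 + R(-5))*(-29) = (51 + (21 + (-5)² + 10*(-5)))*(-29) = (51 + (21 + 25 - 50))*(-29) = (51 - 4)*(-29) = 47*(-29) = -1363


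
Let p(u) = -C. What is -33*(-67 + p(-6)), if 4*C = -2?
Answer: 4389/2 ≈ 2194.5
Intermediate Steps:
C = -½ (C = (¼)*(-2) = -½ ≈ -0.50000)
p(u) = ½ (p(u) = -1*(-½) = ½)
-33*(-67 + p(-6)) = -33*(-67 + ½) = -33*(-133/2) = 4389/2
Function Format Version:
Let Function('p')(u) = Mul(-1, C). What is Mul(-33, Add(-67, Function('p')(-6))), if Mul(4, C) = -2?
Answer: Rational(4389, 2) ≈ 2194.5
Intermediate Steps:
C = Rational(-1, 2) (C = Mul(Rational(1, 4), -2) = Rational(-1, 2) ≈ -0.50000)
Function('p')(u) = Rational(1, 2) (Function('p')(u) = Mul(-1, Rational(-1, 2)) = Rational(1, 2))
Mul(-33, Add(-67, Function('p')(-6))) = Mul(-33, Add(-67, Rational(1, 2))) = Mul(-33, Rational(-133, 2)) = Rational(4389, 2)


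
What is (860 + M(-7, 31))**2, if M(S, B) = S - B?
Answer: 675684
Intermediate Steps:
(860 + M(-7, 31))**2 = (860 + (-7 - 1*31))**2 = (860 + (-7 - 31))**2 = (860 - 38)**2 = 822**2 = 675684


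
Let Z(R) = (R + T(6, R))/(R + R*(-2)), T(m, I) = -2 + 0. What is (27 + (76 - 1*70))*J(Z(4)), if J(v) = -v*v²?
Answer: 33/8 ≈ 4.1250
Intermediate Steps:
T(m, I) = -2
Z(R) = -(-2 + R)/R (Z(R) = (R - 2)/(R + R*(-2)) = (-2 + R)/(R - 2*R) = (-2 + R)/((-R)) = (-2 + R)*(-1/R) = -(-2 + R)/R)
J(v) = -v³
(27 + (76 - 1*70))*J(Z(4)) = (27 + (76 - 1*70))*(-((2 - 1*4)/4)³) = (27 + (76 - 70))*(-((2 - 4)/4)³) = (27 + 6)*(-((¼)*(-2))³) = 33*(-(-½)³) = 33*(-1*(-⅛)) = 33*(⅛) = 33/8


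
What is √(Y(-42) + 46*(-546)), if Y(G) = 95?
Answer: I*√25021 ≈ 158.18*I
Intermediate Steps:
√(Y(-42) + 46*(-546)) = √(95 + 46*(-546)) = √(95 - 25116) = √(-25021) = I*√25021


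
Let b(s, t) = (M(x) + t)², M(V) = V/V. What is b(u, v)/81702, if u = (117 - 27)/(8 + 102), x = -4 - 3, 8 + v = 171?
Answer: 13448/40851 ≈ 0.32920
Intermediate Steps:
v = 163 (v = -8 + 171 = 163)
x = -7
M(V) = 1
u = 9/11 (u = 90/110 = 90*(1/110) = 9/11 ≈ 0.81818)
b(s, t) = (1 + t)²
b(u, v)/81702 = (1 + 163)²/81702 = 164²*(1/81702) = 26896*(1/81702) = 13448/40851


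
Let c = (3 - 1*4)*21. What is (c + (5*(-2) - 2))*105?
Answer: -3465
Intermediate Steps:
c = -21 (c = (3 - 4)*21 = -1*21 = -21)
(c + (5*(-2) - 2))*105 = (-21 + (5*(-2) - 2))*105 = (-21 + (-10 - 2))*105 = (-21 - 12)*105 = -33*105 = -3465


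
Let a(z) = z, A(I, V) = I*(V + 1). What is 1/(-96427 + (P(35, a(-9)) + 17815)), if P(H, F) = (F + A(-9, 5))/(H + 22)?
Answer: -19/1493649 ≈ -1.2721e-5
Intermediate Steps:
A(I, V) = I*(1 + V)
P(H, F) = (-54 + F)/(22 + H) (P(H, F) = (F - 9*(1 + 5))/(H + 22) = (F - 9*6)/(22 + H) = (F - 54)/(22 + H) = (-54 + F)/(22 + H))
1/(-96427 + (P(35, a(-9)) + 17815)) = 1/(-96427 + ((-54 - 9)/(22 + 35) + 17815)) = 1/(-96427 + (-63/57 + 17815)) = 1/(-96427 + ((1/57)*(-63) + 17815)) = 1/(-96427 + (-21/19 + 17815)) = 1/(-96427 + 338464/19) = 1/(-1493649/19) = -19/1493649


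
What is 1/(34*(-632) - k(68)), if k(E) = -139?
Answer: -1/21349 ≈ -4.6841e-5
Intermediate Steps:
1/(34*(-632) - k(68)) = 1/(34*(-632) - 1*(-139)) = 1/(-21488 + 139) = 1/(-21349) = -1/21349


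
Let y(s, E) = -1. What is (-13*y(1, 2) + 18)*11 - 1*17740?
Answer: -17399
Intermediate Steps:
(-13*y(1, 2) + 18)*11 - 1*17740 = (-13*(-1) + 18)*11 - 1*17740 = (13 + 18)*11 - 17740 = 31*11 - 17740 = 341 - 17740 = -17399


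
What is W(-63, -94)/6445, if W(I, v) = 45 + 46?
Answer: 91/6445 ≈ 0.014119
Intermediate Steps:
W(I, v) = 91
W(-63, -94)/6445 = 91/6445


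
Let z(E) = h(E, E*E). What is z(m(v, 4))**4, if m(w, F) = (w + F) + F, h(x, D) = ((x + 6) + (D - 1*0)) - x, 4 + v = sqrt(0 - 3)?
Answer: -248687 + 102752*I*sqrt(3) ≈ -2.4869e+5 + 1.7797e+5*I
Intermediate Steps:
v = -4 + I*sqrt(3) (v = -4 + sqrt(0 - 3) = -4 + sqrt(-3) = -4 + I*sqrt(3) ≈ -4.0 + 1.732*I)
h(x, D) = 6 + D (h(x, D) = ((6 + x) + (D + 0)) - x = ((6 + x) + D) - x = (6 + D + x) - x = 6 + D)
m(w, F) = w + 2*F (m(w, F) = (F + w) + F = w + 2*F)
z(E) = 6 + E**2 (z(E) = 6 + E*E = 6 + E**2)
z(m(v, 4))**4 = (6 + ((-4 + I*sqrt(3)) + 2*4)**2)**4 = (6 + ((-4 + I*sqrt(3)) + 8)**2)**4 = (6 + (4 + I*sqrt(3))**2)**4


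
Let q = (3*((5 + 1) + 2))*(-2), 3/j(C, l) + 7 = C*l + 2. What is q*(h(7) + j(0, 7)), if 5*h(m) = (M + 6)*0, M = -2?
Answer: 144/5 ≈ 28.800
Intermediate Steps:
j(C, l) = 3/(-5 + C*l) (j(C, l) = 3/(-7 + (C*l + 2)) = 3/(-7 + (2 + C*l)) = 3/(-5 + C*l))
h(m) = 0 (h(m) = ((-2 + 6)*0)/5 = (4*0)/5 = (⅕)*0 = 0)
q = -48 (q = (3*(6 + 2))*(-2) = (3*8)*(-2) = 24*(-2) = -48)
q*(h(7) + j(0, 7)) = -48*(0 + 3/(-5 + 0*7)) = -48*(0 + 3/(-5 + 0)) = -48*(0 + 3/(-5)) = -48*(0 + 3*(-⅕)) = -48*(0 - ⅗) = -48*(-⅗) = 144/5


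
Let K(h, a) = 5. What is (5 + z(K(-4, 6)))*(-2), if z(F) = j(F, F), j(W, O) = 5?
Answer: -20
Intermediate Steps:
z(F) = 5
(5 + z(K(-4, 6)))*(-2) = (5 + 5)*(-2) = 10*(-2) = -20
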